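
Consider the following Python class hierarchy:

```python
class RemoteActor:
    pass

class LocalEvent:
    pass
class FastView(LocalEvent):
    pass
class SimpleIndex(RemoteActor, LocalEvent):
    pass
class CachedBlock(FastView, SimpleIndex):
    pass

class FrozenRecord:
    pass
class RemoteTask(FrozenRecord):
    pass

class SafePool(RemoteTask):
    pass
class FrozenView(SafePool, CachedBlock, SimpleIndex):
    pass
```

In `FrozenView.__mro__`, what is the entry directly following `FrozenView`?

SafePool

L[FrozenView] = FrozenView + merge(L[SafePool], L[CachedBlock], L[SimpleIndex], [SafePool CachedBlock SimpleIndex])
  take SafePool:  [SafePool RemoteTask FrozenRecord object] + [CachedBlock FastView SimpleIndex RemoteActor LocalEvent object] + [SimpleIndex RemoteActor LocalEvent object] + [SafePool CachedBlock SimpleIndex]
  take RemoteTask:  [RemoteTask FrozenRecord object] + [CachedBlock FastView SimpleIndex RemoteActor LocalEvent object] + [SimpleIndex RemoteActor LocalEvent object] + [CachedBlock SimpleIndex]
  take FrozenRecord:  [FrozenRecord object] + [CachedBlock FastView SimpleIndex RemoteActor LocalEvent object] + [SimpleIndex RemoteActor LocalEvent object] + [CachedBlock SimpleIndex]
  take CachedBlock:  [object] + [CachedBlock FastView SimpleIndex RemoteActor LocalEvent object] + [SimpleIndex RemoteActor LocalEvent object] + [CachedBlock SimpleIndex]
  take FastView:  [object] + [FastView SimpleIndex RemoteActor LocalEvent object] + [SimpleIndex RemoteActor LocalEvent object] + [SimpleIndex]
  take SimpleIndex:  [object] + [SimpleIndex RemoteActor LocalEvent object] + [SimpleIndex RemoteActor LocalEvent object] + [SimpleIndex]
  take RemoteActor:  [object] + [RemoteActor LocalEvent object] + [RemoteActor LocalEvent object]
  take LocalEvent:  [object] + [LocalEvent object] + [LocalEvent object]
  take object:  [object] + [object] + [object]
MRO: FrozenView SafePool RemoteTask FrozenRecord CachedBlock FastView SimpleIndex RemoteActor LocalEvent object
FrozenView is at position 0; next is SafePool.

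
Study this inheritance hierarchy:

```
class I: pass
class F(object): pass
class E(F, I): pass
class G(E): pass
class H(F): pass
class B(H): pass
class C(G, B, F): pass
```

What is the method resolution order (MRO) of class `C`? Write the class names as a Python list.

[C, G, E, B, H, F, I, object]

L[C] = C + merge(L[G], L[B], L[F], [G B F])
  take G:  [G E F I object] + [B H F object] + [F object] + [G B F]
  take E:  [E F I object] + [B H F object] + [F object] + [B F]
  take B:  [F I object] + [B H F object] + [F object] + [B F]
  take H:  [F I object] + [H F object] + [F object] + [F]
  take F:  [F I object] + [F object] + [F object] + [F]
  take I:  [I object] + [object] + [object]
  take object:  [object] + [object] + [object]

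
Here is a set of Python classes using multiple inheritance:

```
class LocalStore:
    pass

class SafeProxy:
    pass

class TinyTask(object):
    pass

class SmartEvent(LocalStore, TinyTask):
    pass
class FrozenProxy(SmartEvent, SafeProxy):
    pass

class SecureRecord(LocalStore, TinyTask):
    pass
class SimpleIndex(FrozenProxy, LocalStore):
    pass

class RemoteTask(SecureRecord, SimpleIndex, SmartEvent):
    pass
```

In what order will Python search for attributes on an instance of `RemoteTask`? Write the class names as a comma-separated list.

RemoteTask, SecureRecord, SimpleIndex, FrozenProxy, SmartEvent, LocalStore, TinyTask, SafeProxy, object

L[RemoteTask] = RemoteTask + merge(L[SecureRecord], L[SimpleIndex], L[SmartEvent], [SecureRecord SimpleIndex SmartEvent])
  take SecureRecord:  [SecureRecord LocalStore TinyTask object] + [SimpleIndex FrozenProxy SmartEvent LocalStore TinyTask SafeProxy object] + [SmartEvent LocalStore TinyTask object] + [SecureRecord SimpleIndex SmartEvent]
  take SimpleIndex:  [LocalStore TinyTask object] + [SimpleIndex FrozenProxy SmartEvent LocalStore TinyTask SafeProxy object] + [SmartEvent LocalStore TinyTask object] + [SimpleIndex SmartEvent]
  take FrozenProxy:  [LocalStore TinyTask object] + [FrozenProxy SmartEvent LocalStore TinyTask SafeProxy object] + [SmartEvent LocalStore TinyTask object] + [SmartEvent]
  take SmartEvent:  [LocalStore TinyTask object] + [SmartEvent LocalStore TinyTask SafeProxy object] + [SmartEvent LocalStore TinyTask object] + [SmartEvent]
  take LocalStore:  [LocalStore TinyTask object] + [LocalStore TinyTask SafeProxy object] + [LocalStore TinyTask object]
  take TinyTask:  [TinyTask object] + [TinyTask SafeProxy object] + [TinyTask object]
  take SafeProxy:  [object] + [SafeProxy object] + [object]
  take object:  [object] + [object] + [object]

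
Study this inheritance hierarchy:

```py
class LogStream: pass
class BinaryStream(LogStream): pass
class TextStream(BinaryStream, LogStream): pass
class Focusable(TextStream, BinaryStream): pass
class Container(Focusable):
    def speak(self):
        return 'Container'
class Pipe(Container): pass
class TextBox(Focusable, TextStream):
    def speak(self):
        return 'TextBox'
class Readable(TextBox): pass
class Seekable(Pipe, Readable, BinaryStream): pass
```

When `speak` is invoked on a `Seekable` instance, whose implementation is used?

Container

L[Seekable] = Seekable + merge(L[Pipe], L[Readable], L[BinaryStream], [Pipe Readable BinaryStream])
  take Pipe:  [Pipe Container Focusable TextStream BinaryStream LogStream object] + [Readable TextBox Focusable TextStream BinaryStream LogStream object] + [BinaryStream LogStream object] + [Pipe Readable BinaryStream]
  take Container:  [Container Focusable TextStream BinaryStream LogStream object] + [Readable TextBox Focusable TextStream BinaryStream LogStream object] + [BinaryStream LogStream object] + [Readable BinaryStream]
  take Readable:  [Focusable TextStream BinaryStream LogStream object] + [Readable TextBox Focusable TextStream BinaryStream LogStream object] + [BinaryStream LogStream object] + [Readable BinaryStream]
  take TextBox:  [Focusable TextStream BinaryStream LogStream object] + [TextBox Focusable TextStream BinaryStream LogStream object] + [BinaryStream LogStream object] + [BinaryStream]
  take Focusable:  [Focusable TextStream BinaryStream LogStream object] + [Focusable TextStream BinaryStream LogStream object] + [BinaryStream LogStream object] + [BinaryStream]
  take TextStream:  [TextStream BinaryStream LogStream object] + [TextStream BinaryStream LogStream object] + [BinaryStream LogStream object] + [BinaryStream]
  take BinaryStream:  [BinaryStream LogStream object] + [BinaryStream LogStream object] + [BinaryStream LogStream object] + [BinaryStream]
  take LogStream:  [LogStream object] + [LogStream object] + [LogStream object]
  take object:  [object] + [object] + [object]
MRO: Seekable Pipe Container Readable TextBox Focusable TextStream BinaryStream LogStream object
speak is defined in: Container, TextBox. First along the MRO is Container.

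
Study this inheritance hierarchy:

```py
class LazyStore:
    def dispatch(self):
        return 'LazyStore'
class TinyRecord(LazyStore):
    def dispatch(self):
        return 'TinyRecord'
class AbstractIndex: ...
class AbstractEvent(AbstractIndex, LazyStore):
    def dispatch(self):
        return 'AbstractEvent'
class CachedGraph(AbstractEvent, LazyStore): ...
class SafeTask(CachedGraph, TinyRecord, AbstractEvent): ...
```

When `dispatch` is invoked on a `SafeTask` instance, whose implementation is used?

L[SafeTask] = SafeTask + merge(L[CachedGraph], L[TinyRecord], L[AbstractEvent], [CachedGraph TinyRecord AbstractEvent])
  take CachedGraph:  [CachedGraph AbstractEvent AbstractIndex LazyStore object] + [TinyRecord LazyStore object] + [AbstractEvent AbstractIndex LazyStore object] + [CachedGraph TinyRecord AbstractEvent]
  take TinyRecord:  [AbstractEvent AbstractIndex LazyStore object] + [TinyRecord LazyStore object] + [AbstractEvent AbstractIndex LazyStore object] + [TinyRecord AbstractEvent]
  take AbstractEvent:  [AbstractEvent AbstractIndex LazyStore object] + [LazyStore object] + [AbstractEvent AbstractIndex LazyStore object] + [AbstractEvent]
  take AbstractIndex:  [AbstractIndex LazyStore object] + [LazyStore object] + [AbstractIndex LazyStore object]
  take LazyStore:  [LazyStore object] + [LazyStore object] + [LazyStore object]
  take object:  [object] + [object] + [object]
MRO: SafeTask CachedGraph TinyRecord AbstractEvent AbstractIndex LazyStore object
dispatch is defined in: AbstractEvent, LazyStore, TinyRecord. First along the MRO is TinyRecord.

TinyRecord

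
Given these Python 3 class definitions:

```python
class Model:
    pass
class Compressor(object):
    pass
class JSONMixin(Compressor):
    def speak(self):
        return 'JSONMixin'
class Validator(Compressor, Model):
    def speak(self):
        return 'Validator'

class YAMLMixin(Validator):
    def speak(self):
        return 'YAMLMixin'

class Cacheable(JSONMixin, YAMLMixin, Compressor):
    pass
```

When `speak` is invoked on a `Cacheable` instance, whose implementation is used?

L[Cacheable] = Cacheable + merge(L[JSONMixin], L[YAMLMixin], L[Compressor], [JSONMixin YAMLMixin Compressor])
  take JSONMixin:  [JSONMixin Compressor object] + [YAMLMixin Validator Compressor Model object] + [Compressor object] + [JSONMixin YAMLMixin Compressor]
  take YAMLMixin:  [Compressor object] + [YAMLMixin Validator Compressor Model object] + [Compressor object] + [YAMLMixin Compressor]
  take Validator:  [Compressor object] + [Validator Compressor Model object] + [Compressor object] + [Compressor]
  take Compressor:  [Compressor object] + [Compressor Model object] + [Compressor object] + [Compressor]
  take Model:  [object] + [Model object] + [object]
  take object:  [object] + [object] + [object]
MRO: Cacheable JSONMixin YAMLMixin Validator Compressor Model object
speak is defined in: JSONMixin, Validator, YAMLMixin. First along the MRO is JSONMixin.

JSONMixin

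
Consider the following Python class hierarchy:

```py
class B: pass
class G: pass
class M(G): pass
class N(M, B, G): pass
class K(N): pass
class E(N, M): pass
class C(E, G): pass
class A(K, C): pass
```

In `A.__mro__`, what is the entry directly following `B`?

L[A] = A + merge(L[K], L[C], [K C])
  take K:  [K N M B G object] + [C E N M B G object] + [K C]
  take C:  [N M B G object] + [C E N M B G object] + [C]
  take E:  [N M B G object] + [E N M B G object]
  take N:  [N M B G object] + [N M B G object]
  take M:  [M B G object] + [M B G object]
  take B:  [B G object] + [B G object]
  take G:  [G object] + [G object]
  take object:  [object] + [object]
MRO: A K C E N M B G object
B is at position 6; next is G.

G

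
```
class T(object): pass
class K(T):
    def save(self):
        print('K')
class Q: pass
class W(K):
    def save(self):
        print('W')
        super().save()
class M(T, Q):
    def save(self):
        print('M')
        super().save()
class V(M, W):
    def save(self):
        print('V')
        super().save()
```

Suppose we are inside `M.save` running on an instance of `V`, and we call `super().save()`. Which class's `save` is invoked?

W

L[V] = V + merge(L[M], L[W], [M W])
  take M:  [M T Q object] + [W K T object] + [M W]
  take W:  [T Q object] + [W K T object] + [W]
  take K:  [T Q object] + [K T object]
  take T:  [T Q object] + [T object]
  take Q:  [Q object] + [object]
  take object:  [object] + [object]
MRO: V M W K T Q object
super() in M.save on a V instance goes to the class after M in V's MRO: W.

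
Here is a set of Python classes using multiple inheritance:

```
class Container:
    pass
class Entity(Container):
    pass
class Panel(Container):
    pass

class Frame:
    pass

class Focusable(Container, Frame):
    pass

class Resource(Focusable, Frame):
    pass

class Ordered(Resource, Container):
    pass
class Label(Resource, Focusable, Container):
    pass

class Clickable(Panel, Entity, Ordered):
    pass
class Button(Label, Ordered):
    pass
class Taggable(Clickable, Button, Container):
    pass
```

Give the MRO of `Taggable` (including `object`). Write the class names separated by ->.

Taggable -> Clickable -> Panel -> Entity -> Button -> Label -> Ordered -> Resource -> Focusable -> Container -> Frame -> object

L[Taggable] = Taggable + merge(L[Clickable], L[Button], L[Container], [Clickable Button Container])
  take Clickable:  [Clickable Panel Entity Ordered Resource Focusable Container Frame object] + [Button Label Ordered Resource Focusable Container Frame object] + [Container object] + [Clickable Button Container]
  take Panel:  [Panel Entity Ordered Resource Focusable Container Frame object] + [Button Label Ordered Resource Focusable Container Frame object] + [Container object] + [Button Container]
  take Entity:  [Entity Ordered Resource Focusable Container Frame object] + [Button Label Ordered Resource Focusable Container Frame object] + [Container object] + [Button Container]
  take Button:  [Ordered Resource Focusable Container Frame object] + [Button Label Ordered Resource Focusable Container Frame object] + [Container object] + [Button Container]
  take Label:  [Ordered Resource Focusable Container Frame object] + [Label Ordered Resource Focusable Container Frame object] + [Container object] + [Container]
  take Ordered:  [Ordered Resource Focusable Container Frame object] + [Ordered Resource Focusable Container Frame object] + [Container object] + [Container]
  take Resource:  [Resource Focusable Container Frame object] + [Resource Focusable Container Frame object] + [Container object] + [Container]
  take Focusable:  [Focusable Container Frame object] + [Focusable Container Frame object] + [Container object] + [Container]
  take Container:  [Container Frame object] + [Container Frame object] + [Container object] + [Container]
  take Frame:  [Frame object] + [Frame object] + [object]
  take object:  [object] + [object] + [object]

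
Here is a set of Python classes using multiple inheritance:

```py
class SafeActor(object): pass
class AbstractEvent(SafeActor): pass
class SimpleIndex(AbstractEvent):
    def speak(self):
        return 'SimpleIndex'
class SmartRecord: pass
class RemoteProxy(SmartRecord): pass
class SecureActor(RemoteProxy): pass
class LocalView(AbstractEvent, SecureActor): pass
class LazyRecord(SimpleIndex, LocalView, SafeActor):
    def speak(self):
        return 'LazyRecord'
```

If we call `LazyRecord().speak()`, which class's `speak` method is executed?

LazyRecord

L[LazyRecord] = LazyRecord + merge(L[SimpleIndex], L[LocalView], L[SafeActor], [SimpleIndex LocalView SafeActor])
  take SimpleIndex:  [SimpleIndex AbstractEvent SafeActor object] + [LocalView AbstractEvent SafeActor SecureActor RemoteProxy SmartRecord object] + [SafeActor object] + [SimpleIndex LocalView SafeActor]
  take LocalView:  [AbstractEvent SafeActor object] + [LocalView AbstractEvent SafeActor SecureActor RemoteProxy SmartRecord object] + [SafeActor object] + [LocalView SafeActor]
  take AbstractEvent:  [AbstractEvent SafeActor object] + [AbstractEvent SafeActor SecureActor RemoteProxy SmartRecord object] + [SafeActor object] + [SafeActor]
  take SafeActor:  [SafeActor object] + [SafeActor SecureActor RemoteProxy SmartRecord object] + [SafeActor object] + [SafeActor]
  take SecureActor:  [object] + [SecureActor RemoteProxy SmartRecord object] + [object]
  take RemoteProxy:  [object] + [RemoteProxy SmartRecord object] + [object]
  take SmartRecord:  [object] + [SmartRecord object] + [object]
  take object:  [object] + [object] + [object]
MRO: LazyRecord SimpleIndex LocalView AbstractEvent SafeActor SecureActor RemoteProxy SmartRecord object
speak is defined in: LazyRecord, SimpleIndex. First along the MRO is LazyRecord.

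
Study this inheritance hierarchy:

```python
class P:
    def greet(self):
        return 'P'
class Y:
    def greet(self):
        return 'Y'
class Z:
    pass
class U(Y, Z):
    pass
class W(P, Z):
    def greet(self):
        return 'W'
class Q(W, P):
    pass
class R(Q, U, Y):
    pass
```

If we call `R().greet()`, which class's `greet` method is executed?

L[R] = R + merge(L[Q], L[U], L[Y], [Q U Y])
  take Q:  [Q W P Z object] + [U Y Z object] + [Y object] + [Q U Y]
  take W:  [W P Z object] + [U Y Z object] + [Y object] + [U Y]
  take P:  [P Z object] + [U Y Z object] + [Y object] + [U Y]
  take U:  [Z object] + [U Y Z object] + [Y object] + [U Y]
  take Y:  [Z object] + [Y Z object] + [Y object] + [Y]
  take Z:  [Z object] + [Z object] + [object]
  take object:  [object] + [object] + [object]
MRO: R Q W P U Y Z object
greet is defined in: P, W, Y. First along the MRO is W.

W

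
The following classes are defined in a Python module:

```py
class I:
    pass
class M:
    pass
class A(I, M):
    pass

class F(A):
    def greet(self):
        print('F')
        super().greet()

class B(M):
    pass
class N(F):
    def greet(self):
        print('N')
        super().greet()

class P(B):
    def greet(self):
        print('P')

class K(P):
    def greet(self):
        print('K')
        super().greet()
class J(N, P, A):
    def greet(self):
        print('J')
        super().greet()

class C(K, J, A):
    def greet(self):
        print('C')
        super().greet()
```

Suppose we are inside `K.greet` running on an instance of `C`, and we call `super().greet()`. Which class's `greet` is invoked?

J

L[C] = C + merge(L[K], L[J], L[A], [K J A])
  take K:  [K P B M object] + [J N F P A I B M object] + [A I M object] + [K J A]
  take J:  [P B M object] + [J N F P A I B M object] + [A I M object] + [J A]
  take N:  [P B M object] + [N F P A I B M object] + [A I M object] + [A]
  take F:  [P B M object] + [F P A I B M object] + [A I M object] + [A]
  take P:  [P B M object] + [P A I B M object] + [A I M object] + [A]
  take A:  [B M object] + [A I B M object] + [A I M object] + [A]
  take I:  [B M object] + [I B M object] + [I M object]
  take B:  [B M object] + [B M object] + [M object]
  take M:  [M object] + [M object] + [M object]
  take object:  [object] + [object] + [object]
MRO: C K J N F P A I B M object
super() in K.greet on a C instance goes to the class after K in C's MRO: J.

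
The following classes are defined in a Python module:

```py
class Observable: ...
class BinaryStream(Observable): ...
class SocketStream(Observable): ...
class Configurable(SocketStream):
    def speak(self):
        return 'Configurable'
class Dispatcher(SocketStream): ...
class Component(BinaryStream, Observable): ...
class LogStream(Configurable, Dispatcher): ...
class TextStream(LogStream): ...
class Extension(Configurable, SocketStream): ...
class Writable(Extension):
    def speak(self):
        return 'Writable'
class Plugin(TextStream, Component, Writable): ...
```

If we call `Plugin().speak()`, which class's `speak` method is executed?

Writable

L[Plugin] = Plugin + merge(L[TextStream], L[Component], L[Writable], [TextStream Component Writable])
  take TextStream:  [TextStream LogStream Configurable Dispatcher SocketStream Observable object] + [Component BinaryStream Observable object] + [Writable Extension Configurable SocketStream Observable object] + [TextStream Component Writable]
  take LogStream:  [LogStream Configurable Dispatcher SocketStream Observable object] + [Component BinaryStream Observable object] + [Writable Extension Configurable SocketStream Observable object] + [Component Writable]
  take Component:  [Configurable Dispatcher SocketStream Observable object] + [Component BinaryStream Observable object] + [Writable Extension Configurable SocketStream Observable object] + [Component Writable]
  take BinaryStream:  [Configurable Dispatcher SocketStream Observable object] + [BinaryStream Observable object] + [Writable Extension Configurable SocketStream Observable object] + [Writable]
  take Writable:  [Configurable Dispatcher SocketStream Observable object] + [Observable object] + [Writable Extension Configurable SocketStream Observable object] + [Writable]
  take Extension:  [Configurable Dispatcher SocketStream Observable object] + [Observable object] + [Extension Configurable SocketStream Observable object]
  take Configurable:  [Configurable Dispatcher SocketStream Observable object] + [Observable object] + [Configurable SocketStream Observable object]
  take Dispatcher:  [Dispatcher SocketStream Observable object] + [Observable object] + [SocketStream Observable object]
  take SocketStream:  [SocketStream Observable object] + [Observable object] + [SocketStream Observable object]
  take Observable:  [Observable object] + [Observable object] + [Observable object]
  take object:  [object] + [object] + [object]
MRO: Plugin TextStream LogStream Component BinaryStream Writable Extension Configurable Dispatcher SocketStream Observable object
speak is defined in: Configurable, Writable. First along the MRO is Writable.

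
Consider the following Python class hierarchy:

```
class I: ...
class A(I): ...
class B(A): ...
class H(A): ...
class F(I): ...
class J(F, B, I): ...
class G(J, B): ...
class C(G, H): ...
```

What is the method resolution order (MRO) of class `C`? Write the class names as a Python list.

L[C] = C + merge(L[G], L[H], [G H])
  take G:  [G J F B A I object] + [H A I object] + [G H]
  take J:  [J F B A I object] + [H A I object] + [H]
  take F:  [F B A I object] + [H A I object] + [H]
  take B:  [B A I object] + [H A I object] + [H]
  take H:  [A I object] + [H A I object] + [H]
  take A:  [A I object] + [A I object]
  take I:  [I object] + [I object]
  take object:  [object] + [object]

[C, G, J, F, B, H, A, I, object]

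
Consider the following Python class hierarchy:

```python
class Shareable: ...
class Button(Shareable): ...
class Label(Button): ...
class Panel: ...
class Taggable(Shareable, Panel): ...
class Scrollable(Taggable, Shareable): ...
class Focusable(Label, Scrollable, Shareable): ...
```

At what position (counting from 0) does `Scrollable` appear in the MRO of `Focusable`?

3

L[Focusable] = Focusable + merge(L[Label], L[Scrollable], L[Shareable], [Label Scrollable Shareable])
  take Label:  [Label Button Shareable object] + [Scrollable Taggable Shareable Panel object] + [Shareable object] + [Label Scrollable Shareable]
  take Button:  [Button Shareable object] + [Scrollable Taggable Shareable Panel object] + [Shareable object] + [Scrollable Shareable]
  take Scrollable:  [Shareable object] + [Scrollable Taggable Shareable Panel object] + [Shareable object] + [Scrollable Shareable]
  take Taggable:  [Shareable object] + [Taggable Shareable Panel object] + [Shareable object] + [Shareable]
  take Shareable:  [Shareable object] + [Shareable Panel object] + [Shareable object] + [Shareable]
  take Panel:  [object] + [Panel object] + [object]
  take object:  [object] + [object] + [object]
MRO: Focusable Label Button Scrollable Taggable Shareable Panel object
Scrollable sits at index 3.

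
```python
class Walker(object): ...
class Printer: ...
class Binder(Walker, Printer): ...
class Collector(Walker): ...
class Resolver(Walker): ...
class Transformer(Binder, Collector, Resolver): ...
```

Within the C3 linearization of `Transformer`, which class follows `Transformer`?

L[Transformer] = Transformer + merge(L[Binder], L[Collector], L[Resolver], [Binder Collector Resolver])
  take Binder:  [Binder Walker Printer object] + [Collector Walker object] + [Resolver Walker object] + [Binder Collector Resolver]
  take Collector:  [Walker Printer object] + [Collector Walker object] + [Resolver Walker object] + [Collector Resolver]
  take Resolver:  [Walker Printer object] + [Walker object] + [Resolver Walker object] + [Resolver]
  take Walker:  [Walker Printer object] + [Walker object] + [Walker object]
  take Printer:  [Printer object] + [object] + [object]
  take object:  [object] + [object] + [object]
MRO: Transformer Binder Collector Resolver Walker Printer object
Transformer is at position 0; next is Binder.

Binder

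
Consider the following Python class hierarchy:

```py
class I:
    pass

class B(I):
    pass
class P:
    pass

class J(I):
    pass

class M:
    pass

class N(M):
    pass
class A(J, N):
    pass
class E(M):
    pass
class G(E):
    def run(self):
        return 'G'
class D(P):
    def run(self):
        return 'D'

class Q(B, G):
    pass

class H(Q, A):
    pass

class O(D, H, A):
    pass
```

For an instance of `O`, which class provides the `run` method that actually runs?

D

L[O] = O + merge(L[D], L[H], L[A], [D H A])
  take D:  [D P object] + [H Q B A J I G E N M object] + [A J I N M object] + [D H A]
  take P:  [P object] + [H Q B A J I G E N M object] + [A J I N M object] + [H A]
  take H:  [object] + [H Q B A J I G E N M object] + [A J I N M object] + [H A]
  take Q:  [object] + [Q B A J I G E N M object] + [A J I N M object] + [A]
  take B:  [object] + [B A J I G E N M object] + [A J I N M object] + [A]
  take A:  [object] + [A J I G E N M object] + [A J I N M object] + [A]
  take J:  [object] + [J I G E N M object] + [J I N M object]
  take I:  [object] + [I G E N M object] + [I N M object]
  take G:  [object] + [G E N M object] + [N M object]
  take E:  [object] + [E N M object] + [N M object]
  take N:  [object] + [N M object] + [N M object]
  take M:  [object] + [M object] + [M object]
  take object:  [object] + [object] + [object]
MRO: O D P H Q B A J I G E N M object
run is defined in: D, G. First along the MRO is D.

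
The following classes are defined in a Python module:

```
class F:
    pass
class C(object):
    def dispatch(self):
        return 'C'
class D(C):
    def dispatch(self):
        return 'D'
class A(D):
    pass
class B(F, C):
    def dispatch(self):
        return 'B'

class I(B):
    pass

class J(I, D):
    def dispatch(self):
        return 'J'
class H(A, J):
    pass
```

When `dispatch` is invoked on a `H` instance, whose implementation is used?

L[H] = H + merge(L[A], L[J], [A J])
  take A:  [A D C object] + [J I B F D C object] + [A J]
  take J:  [D C object] + [J I B F D C object] + [J]
  take I:  [D C object] + [I B F D C object]
  take B:  [D C object] + [B F D C object]
  take F:  [D C object] + [F D C object]
  take D:  [D C object] + [D C object]
  take C:  [C object] + [C object]
  take object:  [object] + [object]
MRO: H A J I B F D C object
dispatch is defined in: B, C, D, J. First along the MRO is J.

J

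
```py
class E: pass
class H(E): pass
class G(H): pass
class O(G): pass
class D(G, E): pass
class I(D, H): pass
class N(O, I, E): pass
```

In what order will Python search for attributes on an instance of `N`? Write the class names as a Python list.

[N, O, I, D, G, H, E, object]

L[N] = N + merge(L[O], L[I], L[E], [O I E])
  take O:  [O G H E object] + [I D G H E object] + [E object] + [O I E]
  take I:  [G H E object] + [I D G H E object] + [E object] + [I E]
  take D:  [G H E object] + [D G H E object] + [E object] + [E]
  take G:  [G H E object] + [G H E object] + [E object] + [E]
  take H:  [H E object] + [H E object] + [E object] + [E]
  take E:  [E object] + [E object] + [E object] + [E]
  take object:  [object] + [object] + [object]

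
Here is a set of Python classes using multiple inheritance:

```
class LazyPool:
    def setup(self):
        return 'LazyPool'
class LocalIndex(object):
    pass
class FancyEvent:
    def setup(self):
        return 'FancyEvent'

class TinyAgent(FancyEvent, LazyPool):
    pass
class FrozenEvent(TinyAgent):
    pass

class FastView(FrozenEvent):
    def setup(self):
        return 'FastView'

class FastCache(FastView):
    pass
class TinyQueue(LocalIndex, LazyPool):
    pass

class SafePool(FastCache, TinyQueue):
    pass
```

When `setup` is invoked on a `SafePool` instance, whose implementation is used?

FastView

L[SafePool] = SafePool + merge(L[FastCache], L[TinyQueue], [FastCache TinyQueue])
  take FastCache:  [FastCache FastView FrozenEvent TinyAgent FancyEvent LazyPool object] + [TinyQueue LocalIndex LazyPool object] + [FastCache TinyQueue]
  take FastView:  [FastView FrozenEvent TinyAgent FancyEvent LazyPool object] + [TinyQueue LocalIndex LazyPool object] + [TinyQueue]
  take FrozenEvent:  [FrozenEvent TinyAgent FancyEvent LazyPool object] + [TinyQueue LocalIndex LazyPool object] + [TinyQueue]
  take TinyAgent:  [TinyAgent FancyEvent LazyPool object] + [TinyQueue LocalIndex LazyPool object] + [TinyQueue]
  take FancyEvent:  [FancyEvent LazyPool object] + [TinyQueue LocalIndex LazyPool object] + [TinyQueue]
  take TinyQueue:  [LazyPool object] + [TinyQueue LocalIndex LazyPool object] + [TinyQueue]
  take LocalIndex:  [LazyPool object] + [LocalIndex LazyPool object]
  take LazyPool:  [LazyPool object] + [LazyPool object]
  take object:  [object] + [object]
MRO: SafePool FastCache FastView FrozenEvent TinyAgent FancyEvent TinyQueue LocalIndex LazyPool object
setup is defined in: FancyEvent, FastView, LazyPool. First along the MRO is FastView.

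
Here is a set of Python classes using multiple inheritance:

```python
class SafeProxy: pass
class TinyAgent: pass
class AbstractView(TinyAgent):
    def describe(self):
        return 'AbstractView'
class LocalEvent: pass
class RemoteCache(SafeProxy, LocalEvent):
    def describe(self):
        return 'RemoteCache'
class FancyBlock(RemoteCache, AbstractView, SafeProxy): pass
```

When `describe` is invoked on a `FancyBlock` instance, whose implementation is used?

RemoteCache

L[FancyBlock] = FancyBlock + merge(L[RemoteCache], L[AbstractView], L[SafeProxy], [RemoteCache AbstractView SafeProxy])
  take RemoteCache:  [RemoteCache SafeProxy LocalEvent object] + [AbstractView TinyAgent object] + [SafeProxy object] + [RemoteCache AbstractView SafeProxy]
  take AbstractView:  [SafeProxy LocalEvent object] + [AbstractView TinyAgent object] + [SafeProxy object] + [AbstractView SafeProxy]
  take SafeProxy:  [SafeProxy LocalEvent object] + [TinyAgent object] + [SafeProxy object] + [SafeProxy]
  take LocalEvent:  [LocalEvent object] + [TinyAgent object] + [object]
  take TinyAgent:  [object] + [TinyAgent object] + [object]
  take object:  [object] + [object] + [object]
MRO: FancyBlock RemoteCache AbstractView SafeProxy LocalEvent TinyAgent object
describe is defined in: AbstractView, RemoteCache. First along the MRO is RemoteCache.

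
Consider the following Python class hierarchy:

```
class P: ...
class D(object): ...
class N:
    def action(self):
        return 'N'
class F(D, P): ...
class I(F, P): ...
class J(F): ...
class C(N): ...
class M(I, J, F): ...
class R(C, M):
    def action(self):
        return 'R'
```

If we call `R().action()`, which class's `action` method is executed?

R

L[R] = R + merge(L[C], L[M], [C M])
  take C:  [C N object] + [M I J F D P object] + [C M]
  take N:  [N object] + [M I J F D P object] + [M]
  take M:  [object] + [M I J F D P object] + [M]
  take I:  [object] + [I J F D P object]
  take J:  [object] + [J F D P object]
  take F:  [object] + [F D P object]
  take D:  [object] + [D P object]
  take P:  [object] + [P object]
  take object:  [object] + [object]
MRO: R C N M I J F D P object
action is defined in: N, R. First along the MRO is R.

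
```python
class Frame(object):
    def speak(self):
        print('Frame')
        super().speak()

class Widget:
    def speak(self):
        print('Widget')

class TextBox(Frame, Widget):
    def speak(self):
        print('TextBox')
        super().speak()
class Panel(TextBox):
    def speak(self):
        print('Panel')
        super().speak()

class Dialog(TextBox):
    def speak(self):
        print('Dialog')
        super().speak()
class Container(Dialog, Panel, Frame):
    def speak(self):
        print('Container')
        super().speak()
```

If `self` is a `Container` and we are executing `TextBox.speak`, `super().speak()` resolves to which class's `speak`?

L[Container] = Container + merge(L[Dialog], L[Panel], L[Frame], [Dialog Panel Frame])
  take Dialog:  [Dialog TextBox Frame Widget object] + [Panel TextBox Frame Widget object] + [Frame object] + [Dialog Panel Frame]
  take Panel:  [TextBox Frame Widget object] + [Panel TextBox Frame Widget object] + [Frame object] + [Panel Frame]
  take TextBox:  [TextBox Frame Widget object] + [TextBox Frame Widget object] + [Frame object] + [Frame]
  take Frame:  [Frame Widget object] + [Frame Widget object] + [Frame object] + [Frame]
  take Widget:  [Widget object] + [Widget object] + [object]
  take object:  [object] + [object] + [object]
MRO: Container Dialog Panel TextBox Frame Widget object
super() in TextBox.speak on a Container instance goes to the class after TextBox in Container's MRO: Frame.

Frame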